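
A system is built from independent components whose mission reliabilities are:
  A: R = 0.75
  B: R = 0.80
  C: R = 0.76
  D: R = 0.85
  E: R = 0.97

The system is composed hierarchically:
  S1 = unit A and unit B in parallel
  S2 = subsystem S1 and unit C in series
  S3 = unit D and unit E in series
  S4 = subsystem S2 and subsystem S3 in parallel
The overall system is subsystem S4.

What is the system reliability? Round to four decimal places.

Parallel (A and B): 1 − (1 − 0.750000)(1 − 0.800000) = 0.950000
Series ([0.950000] and C): 0.950000 × 0.760000 = 0.722000
Series (D and E): 0.850000 × 0.970000 = 0.824500
Parallel ([0.722000] and [0.824500]): 1 − (1 − 0.722000)(1 − 0.824500) = 0.9512

0.9512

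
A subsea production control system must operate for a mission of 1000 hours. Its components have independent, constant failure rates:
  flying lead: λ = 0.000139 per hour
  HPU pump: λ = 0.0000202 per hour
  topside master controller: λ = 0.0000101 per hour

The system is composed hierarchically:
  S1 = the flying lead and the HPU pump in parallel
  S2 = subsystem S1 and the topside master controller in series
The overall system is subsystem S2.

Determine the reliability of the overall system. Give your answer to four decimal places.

R(flying lead) = exp(−0.000139 × 1000) = 0.870228
R(HPU pump) = exp(−0.0000202 × 1000) = 0.980003
R(topside master controller) = exp(−0.0000101 × 1000) = 0.989951
Parallel (flying lead and HPU pump): 1 − (1 − 0.870228)(1 − 0.980003) = 0.997405
Series ([0.997405] and topside master controller): 0.997405 × 0.989951 = 0.9874

0.9874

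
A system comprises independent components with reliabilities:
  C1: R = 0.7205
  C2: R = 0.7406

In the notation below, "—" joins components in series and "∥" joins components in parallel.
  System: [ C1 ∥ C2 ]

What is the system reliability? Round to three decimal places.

Parallel (C1 and C2): 1 − (1 − 0.72050)(1 − 0.74060) = 0.927

0.927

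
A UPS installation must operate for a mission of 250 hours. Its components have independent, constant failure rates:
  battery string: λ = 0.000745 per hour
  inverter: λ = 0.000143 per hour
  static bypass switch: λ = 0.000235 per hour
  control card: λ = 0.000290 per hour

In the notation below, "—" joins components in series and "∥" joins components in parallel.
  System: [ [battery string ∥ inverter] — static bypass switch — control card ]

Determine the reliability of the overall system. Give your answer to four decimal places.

0.8718

R(battery string) = exp(−0.000745 × 250) = 0.830066
R(inverter) = exp(−0.000143 × 250) = 0.964881
R(static bypass switch) = exp(−0.000235 × 250) = 0.942942
R(control card) = exp(−0.000290 × 250) = 0.930066
Parallel (battery string and inverter): 1 − (1 − 0.830066)(1 − 0.964881) = 0.994032
Series ([0.994032], static bypass switch, and control card): 0.994032 × 0.942942 × 0.930066 = 0.8718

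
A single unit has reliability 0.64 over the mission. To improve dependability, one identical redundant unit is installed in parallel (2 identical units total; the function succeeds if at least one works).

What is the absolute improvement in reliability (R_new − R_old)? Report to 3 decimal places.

R_before = 0.64
R_after = 1 − (1 − 0.64)^2 = 0.870
ΔR = 0.870 − 0.64 = 0.230

0.230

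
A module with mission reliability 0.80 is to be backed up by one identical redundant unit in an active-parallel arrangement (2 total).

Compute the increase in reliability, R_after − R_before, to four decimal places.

R_before = 0.80
R_after = 1 − (1 − 0.80)^2 = 0.9600
ΔR = 0.9600 − 0.80 = 0.1600

0.1600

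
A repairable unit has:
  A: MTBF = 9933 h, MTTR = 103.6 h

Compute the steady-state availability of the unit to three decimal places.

A(A) = MTBF/(MTBF+MTTR) = 9933/(9933+103.6) = 0.990

0.990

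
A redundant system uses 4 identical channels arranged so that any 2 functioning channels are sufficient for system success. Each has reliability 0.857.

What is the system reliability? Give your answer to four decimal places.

R = Σ_{i=2}^{4} C(4,i) p^i (1−p)^{4−i} with p = 0.857
C(4,2)·0.857^2·0.143^2 = 0.090112
C(4,3)·0.857^3·0.143^1 = 0.360030
C(4,4)·0.857^4·0.143^0 = 0.539415
Sum = 0.9896

0.9896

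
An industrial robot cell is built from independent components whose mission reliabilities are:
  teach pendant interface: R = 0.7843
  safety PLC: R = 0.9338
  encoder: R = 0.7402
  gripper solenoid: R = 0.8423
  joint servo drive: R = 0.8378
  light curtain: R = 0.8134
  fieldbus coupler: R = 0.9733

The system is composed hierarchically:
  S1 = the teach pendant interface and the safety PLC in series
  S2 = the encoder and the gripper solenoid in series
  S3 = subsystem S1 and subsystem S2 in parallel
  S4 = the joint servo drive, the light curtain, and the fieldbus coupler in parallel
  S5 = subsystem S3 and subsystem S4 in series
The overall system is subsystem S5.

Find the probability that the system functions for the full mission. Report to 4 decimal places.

0.8985

Series (teach pendant interface and safety PLC): 0.784300 × 0.933800 = 0.732379
Series (encoder and gripper solenoid): 0.740200 × 0.842300 = 0.623470
Parallel ([0.732379] and [0.623470]): 1 − (1 − 0.732379)(1 − 0.623470) = 0.899233
Parallel (joint servo drive, light curtain, and fieldbus coupler): 1 − (1 − 0.837800)(1 − 0.813400)(1 − 0.973300) = 0.999192
Series ([0.899233] and [0.999192]): 0.899233 × 0.999192 = 0.8985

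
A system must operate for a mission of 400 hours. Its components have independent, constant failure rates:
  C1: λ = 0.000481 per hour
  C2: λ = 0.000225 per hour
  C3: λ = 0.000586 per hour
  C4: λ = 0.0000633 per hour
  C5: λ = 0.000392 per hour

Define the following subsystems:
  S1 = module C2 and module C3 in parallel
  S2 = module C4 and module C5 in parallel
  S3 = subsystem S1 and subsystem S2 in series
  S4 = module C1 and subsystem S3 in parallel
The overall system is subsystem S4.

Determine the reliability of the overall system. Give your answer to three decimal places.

0.996

R(C1) = exp(−0.000481 × 400) = 0.82498
R(C2) = exp(−0.000225 × 400) = 0.91393
R(C3) = exp(−0.000586 × 400) = 0.79105
R(C4) = exp(−0.0000633 × 400) = 0.97500
R(C5) = exp(−0.000392 × 400) = 0.85488
Parallel (C2 and C3): 1 − (1 − 0.91393)(1 − 0.79105) = 0.98202
Parallel (C4 and C5): 1 − (1 − 0.97500)(1 − 0.85488) = 0.99637
Series ([0.98202] and [0.99637]): 0.98202 × 0.99637 = 0.97846
Parallel (C1 and [0.97846]): 1 − (1 − 0.82498)(1 − 0.97846) = 0.996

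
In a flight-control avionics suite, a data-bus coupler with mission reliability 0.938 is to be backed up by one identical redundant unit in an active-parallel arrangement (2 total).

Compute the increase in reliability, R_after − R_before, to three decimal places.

R_before = 0.938
R_after = 1 − (1 − 0.938)^2 = 0.996
ΔR = 0.996 − 0.938 = 0.058

0.058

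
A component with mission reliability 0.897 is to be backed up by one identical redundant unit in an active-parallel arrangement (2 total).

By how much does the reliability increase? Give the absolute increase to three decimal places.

R_before = 0.897
R_after = 1 − (1 − 0.897)^2 = 0.989
ΔR = 0.989 − 0.897 = 0.092

0.092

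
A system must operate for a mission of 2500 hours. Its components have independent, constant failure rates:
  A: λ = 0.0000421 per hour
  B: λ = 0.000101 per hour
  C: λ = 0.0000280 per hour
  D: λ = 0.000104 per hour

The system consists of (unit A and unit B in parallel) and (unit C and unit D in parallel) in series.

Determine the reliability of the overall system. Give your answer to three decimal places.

R(A) = exp(−0.0000421 × 2500) = 0.90010
R(B) = exp(−0.000101 × 2500) = 0.77686
R(C) = exp(−0.0000280 × 2500) = 0.93239
R(D) = exp(−0.000104 × 2500) = 0.77105
Parallel (A and B): 1 − (1 − 0.90010)(1 − 0.77686) = 0.97771
Parallel (C and D): 1 − (1 − 0.93239)(1 − 0.77105) = 0.98452
Series ([0.97771] and [0.98452]): 0.97771 × 0.98452 = 0.963

0.963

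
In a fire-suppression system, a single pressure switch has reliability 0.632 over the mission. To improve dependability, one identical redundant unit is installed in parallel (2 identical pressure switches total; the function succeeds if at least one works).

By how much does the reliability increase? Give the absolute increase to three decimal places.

0.233

R_before = 0.632
R_after = 1 − (1 − 0.632)^2 = 0.865
ΔR = 0.865 − 0.632 = 0.233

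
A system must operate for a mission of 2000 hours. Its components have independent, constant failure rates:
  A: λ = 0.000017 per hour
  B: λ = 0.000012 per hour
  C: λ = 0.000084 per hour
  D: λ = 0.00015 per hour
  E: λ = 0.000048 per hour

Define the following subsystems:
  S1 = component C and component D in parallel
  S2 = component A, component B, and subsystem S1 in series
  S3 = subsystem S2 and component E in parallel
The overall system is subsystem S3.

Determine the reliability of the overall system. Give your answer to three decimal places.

0.991

R(A) = exp(−0.000017 × 2000) = 0.96657
R(B) = exp(−0.000012 × 2000) = 0.97629
R(C) = exp(−0.000084 × 2000) = 0.84535
R(D) = exp(−0.00015 × 2000) = 0.74082
R(E) = exp(−0.000048 × 2000) = 0.90846
Parallel (C and D): 1 − (1 − 0.84535)(1 − 0.74082) = 0.95992
Series (A, B, and [0.95992]): 0.96657 × 0.97629 × 0.95992 = 0.90583
Parallel ([0.90583] and E): 1 − (1 − 0.90583)(1 − 0.90846) = 0.991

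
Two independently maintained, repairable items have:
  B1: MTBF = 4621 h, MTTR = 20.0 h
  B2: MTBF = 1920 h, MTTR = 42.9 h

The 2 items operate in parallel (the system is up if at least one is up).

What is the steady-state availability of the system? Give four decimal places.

A(B1) = MTBF/(MTBF+MTTR) = 4621/(4621+20.0) = 0.995691
A(B2) = MTBF/(MTBF+MTTR) = 1920/(1920+42.9) = 0.978145
Parallel availability: 1 − (1 − 0.995691)(1 − 0.978145) = 0.9999

0.9999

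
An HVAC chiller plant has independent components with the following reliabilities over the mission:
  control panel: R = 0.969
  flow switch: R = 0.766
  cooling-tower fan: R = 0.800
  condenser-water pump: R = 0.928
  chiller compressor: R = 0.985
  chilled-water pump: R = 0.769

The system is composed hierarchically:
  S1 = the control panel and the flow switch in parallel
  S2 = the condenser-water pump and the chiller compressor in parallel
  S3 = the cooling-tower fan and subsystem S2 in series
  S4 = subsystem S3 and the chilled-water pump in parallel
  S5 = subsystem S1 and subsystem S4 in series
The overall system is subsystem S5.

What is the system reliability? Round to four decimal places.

0.9467

Parallel (control panel and flow switch): 1 − (1 − 0.969000)(1 − 0.766000) = 0.992746
Parallel (condenser-water pump and chiller compressor): 1 − (1 − 0.928000)(1 − 0.985000) = 0.998920
Series (cooling-tower fan and [0.998920]): 0.800000 × 0.998920 = 0.799136
Parallel ([0.799136] and chilled-water pump): 1 − (1 − 0.799136)(1 − 0.769000) = 0.953600
Series ([0.992746] and [0.953600]): 0.992746 × 0.953600 = 0.9467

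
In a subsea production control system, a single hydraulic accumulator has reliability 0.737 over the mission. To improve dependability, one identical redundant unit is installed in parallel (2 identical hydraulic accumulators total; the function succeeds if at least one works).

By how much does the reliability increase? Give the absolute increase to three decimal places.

0.194

R_before = 0.737
R_after = 1 − (1 − 0.737)^2 = 0.931
ΔR = 0.931 − 0.737 = 0.194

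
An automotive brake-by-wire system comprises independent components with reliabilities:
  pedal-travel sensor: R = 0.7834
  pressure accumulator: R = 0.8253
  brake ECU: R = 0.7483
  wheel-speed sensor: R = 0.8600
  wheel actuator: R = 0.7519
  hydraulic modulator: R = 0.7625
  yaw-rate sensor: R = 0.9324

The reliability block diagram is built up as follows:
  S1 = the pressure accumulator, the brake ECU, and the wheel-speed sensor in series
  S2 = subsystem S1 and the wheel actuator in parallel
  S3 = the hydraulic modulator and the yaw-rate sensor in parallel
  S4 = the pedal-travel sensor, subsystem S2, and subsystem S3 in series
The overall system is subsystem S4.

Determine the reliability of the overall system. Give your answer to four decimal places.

0.6812

Series (pressure accumulator, brake ECU, and wheel-speed sensor): 0.825300 × 0.748300 × 0.860000 = 0.531112
Parallel ([0.531112] and wheel actuator): 1 − (1 − 0.531112)(1 − 0.751900) = 0.883669
Parallel (hydraulic modulator and yaw-rate sensor): 1 − (1 − 0.762500)(1 − 0.932400) = 0.983945
Series (pedal-travel sensor, [0.883669], and [0.983945]): 0.783400 × 0.883669 × 0.983945 = 0.6812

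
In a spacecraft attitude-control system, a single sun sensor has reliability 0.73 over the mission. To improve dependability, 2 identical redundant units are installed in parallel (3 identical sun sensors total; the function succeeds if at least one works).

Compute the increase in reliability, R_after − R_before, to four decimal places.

R_before = 0.73
R_after = 1 − (1 − 0.73)^3 = 0.9803
ΔR = 0.9803 − 0.73 = 0.2503

0.2503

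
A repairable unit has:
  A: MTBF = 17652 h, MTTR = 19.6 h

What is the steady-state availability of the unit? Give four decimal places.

0.9989

A(A) = MTBF/(MTBF+MTTR) = 17652/(17652+19.6) = 0.9989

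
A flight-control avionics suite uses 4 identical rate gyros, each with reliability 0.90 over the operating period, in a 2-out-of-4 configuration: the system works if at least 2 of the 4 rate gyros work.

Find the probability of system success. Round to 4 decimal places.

R = Σ_{i=2}^{4} C(4,i) p^i (1−p)^{4−i} with p = 0.90
C(4,2)·0.90^2·0.10^2 = 0.048600
C(4,3)·0.90^3·0.10^1 = 0.291600
C(4,4)·0.90^4·0.10^0 = 0.656100
Sum = 0.9963

0.9963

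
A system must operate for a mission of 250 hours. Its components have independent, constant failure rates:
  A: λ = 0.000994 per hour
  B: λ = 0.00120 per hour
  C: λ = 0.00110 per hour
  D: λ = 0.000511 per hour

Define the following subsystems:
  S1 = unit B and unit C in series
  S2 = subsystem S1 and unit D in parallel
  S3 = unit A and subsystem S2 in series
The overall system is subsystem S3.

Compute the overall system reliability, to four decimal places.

0.7391

R(A) = exp(−0.000994 × 250) = 0.779970
R(B) = exp(−0.00120 × 250) = 0.740818
R(C) = exp(−0.00110 × 250) = 0.759572
R(D) = exp(−0.000511 × 250) = 0.880073
Series (B and C): 0.740818 × 0.759572 = 0.562705
Parallel ([0.562705] and D): 1 − (1 − 0.562705)(1 − 0.880073) = 0.947557
Series (A and [0.947557]): 0.779970 × 0.947557 = 0.7391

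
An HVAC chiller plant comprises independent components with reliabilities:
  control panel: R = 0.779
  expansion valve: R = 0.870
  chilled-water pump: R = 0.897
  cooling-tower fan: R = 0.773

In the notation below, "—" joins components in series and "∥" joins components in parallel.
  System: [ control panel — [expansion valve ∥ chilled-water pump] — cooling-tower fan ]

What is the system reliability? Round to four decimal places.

0.5941

Parallel (expansion valve and chilled-water pump): 1 − (1 − 0.870000)(1 − 0.897000) = 0.986610
Series (control panel, [0.986610], and cooling-tower fan): 0.779000 × 0.986610 × 0.773000 = 0.5941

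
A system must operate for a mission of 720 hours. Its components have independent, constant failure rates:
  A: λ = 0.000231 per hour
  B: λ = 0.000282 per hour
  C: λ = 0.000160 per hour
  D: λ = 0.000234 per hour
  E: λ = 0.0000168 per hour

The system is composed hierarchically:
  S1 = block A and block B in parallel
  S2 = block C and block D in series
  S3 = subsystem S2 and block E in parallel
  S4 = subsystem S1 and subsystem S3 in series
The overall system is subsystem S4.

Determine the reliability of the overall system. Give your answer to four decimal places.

R(A) = exp(−0.000231 × 720) = 0.846775
R(B) = exp(−0.000282 × 720) = 0.816246
R(C) = exp(−0.000160 × 720) = 0.891188
R(D) = exp(−0.000234 × 720) = 0.844948
R(E) = exp(−0.0000168 × 720) = 0.987977
Parallel (A and B): 1 − (1 − 0.846775)(1 − 0.816246) = 0.971844
Series (C and D): 0.891188 × 0.844948 = 0.753008
Parallel ([0.753008] and E): 1 − (1 − 0.753008)(1 − 0.987977) = 0.997030
Series ([0.971844] and [0.997030]): 0.971844 × 0.997030 = 0.9690

0.9690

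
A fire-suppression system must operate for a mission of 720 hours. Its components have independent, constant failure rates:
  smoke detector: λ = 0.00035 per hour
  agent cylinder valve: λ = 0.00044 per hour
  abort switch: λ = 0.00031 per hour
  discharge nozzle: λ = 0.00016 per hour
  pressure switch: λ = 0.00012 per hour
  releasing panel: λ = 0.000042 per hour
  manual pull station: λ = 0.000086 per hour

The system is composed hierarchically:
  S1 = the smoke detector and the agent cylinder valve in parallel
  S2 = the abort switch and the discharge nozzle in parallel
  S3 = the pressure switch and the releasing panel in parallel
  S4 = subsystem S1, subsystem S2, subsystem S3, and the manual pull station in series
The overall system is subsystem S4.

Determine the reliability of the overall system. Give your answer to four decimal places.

R(smoke detector) = exp(−0.00035 × 720) = 0.777245
R(agent cylinder valve) = exp(−0.00044 × 720) = 0.728476
R(abort switch) = exp(−0.00031 × 720) = 0.799955
R(discharge nozzle) = exp(−0.00016 × 720) = 0.891188
R(pressure switch) = exp(−0.00012 × 720) = 0.917227
R(releasing panel) = exp(−0.000042 × 720) = 0.970213
R(manual pull station) = exp(−0.000086 × 720) = 0.939958
Parallel (smoke detector and agent cylinder valve): 1 − (1 − 0.777245)(1 − 0.728476) = 0.939517
Parallel (abort switch and discharge nozzle): 1 − (1 − 0.799955)(1 − 0.891188) = 0.978233
Parallel (pressure switch and releasing panel): 1 − (1 − 0.917227)(1 − 0.970213) = 0.997534
Series ([0.939517], [0.978233], [0.997534], and manual pull station): 0.939517 × 0.978233 × 0.997534 × 0.939958 = 0.8618

0.8618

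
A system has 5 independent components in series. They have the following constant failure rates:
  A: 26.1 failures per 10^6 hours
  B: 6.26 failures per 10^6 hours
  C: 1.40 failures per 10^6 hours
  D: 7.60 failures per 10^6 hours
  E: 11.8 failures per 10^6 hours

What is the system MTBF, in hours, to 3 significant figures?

Series of exponential components: λ_sys = Σ λ_i
λ_sys = 0.0000261 + 0.00000626 + 0.00000140 + 0.00000760 + 0.0000118 = 5.3160e-05 /h
MTBF = 1 / λ_sys = 18800 h

18800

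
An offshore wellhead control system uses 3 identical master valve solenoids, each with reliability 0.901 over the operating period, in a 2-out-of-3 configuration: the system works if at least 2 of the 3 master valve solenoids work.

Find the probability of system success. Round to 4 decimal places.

R = Σ_{i=2}^{3} C(3,i) p^i (1−p)^{3−i} with p = 0.901
C(3,2)·0.901^2·0.099^1 = 0.241105
C(3,3)·0.901^3·0.099^0 = 0.731433
Sum = 0.9725

0.9725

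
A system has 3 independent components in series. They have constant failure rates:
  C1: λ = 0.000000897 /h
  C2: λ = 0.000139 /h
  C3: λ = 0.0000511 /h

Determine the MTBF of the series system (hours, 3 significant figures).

5240

Series of exponential components: λ_sys = Σ λ_i
λ_sys = 0.000000897 + 0.000139 + 0.0000511 = 1.9100e-04 /h
MTBF = 1 / λ_sys = 5240 h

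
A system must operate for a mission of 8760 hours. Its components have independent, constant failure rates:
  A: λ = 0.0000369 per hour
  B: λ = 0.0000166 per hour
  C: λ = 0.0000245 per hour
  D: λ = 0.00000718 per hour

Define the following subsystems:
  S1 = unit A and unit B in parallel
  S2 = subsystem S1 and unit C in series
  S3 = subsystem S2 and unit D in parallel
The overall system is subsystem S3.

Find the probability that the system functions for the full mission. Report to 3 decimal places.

0.986

R(A) = exp(−0.0000369 × 8760) = 0.72380
R(B) = exp(−0.0000166 × 8760) = 0.86466
R(C) = exp(−0.0000245 × 8760) = 0.80685
R(D) = exp(−0.00000718 × 8760) = 0.93904
Parallel (A and B): 1 − (1 − 0.72380)(1 − 0.86466) = 0.96262
Series ([0.96262] and C): 0.96262 × 0.80685 = 0.77669
Parallel ([0.77669] and D): 1 − (1 − 0.77669)(1 − 0.93904) = 0.986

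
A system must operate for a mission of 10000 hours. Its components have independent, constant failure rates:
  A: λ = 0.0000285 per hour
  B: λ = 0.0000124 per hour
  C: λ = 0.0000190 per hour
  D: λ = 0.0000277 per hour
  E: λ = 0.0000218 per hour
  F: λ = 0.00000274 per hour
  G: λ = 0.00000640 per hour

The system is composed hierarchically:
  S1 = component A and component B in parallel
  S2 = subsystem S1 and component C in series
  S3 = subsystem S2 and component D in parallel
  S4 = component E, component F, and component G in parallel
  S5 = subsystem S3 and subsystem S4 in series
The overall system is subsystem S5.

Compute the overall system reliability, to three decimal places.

R(A) = exp(−0.0000285 × 10000) = 0.75201
R(B) = exp(−0.0000124 × 10000) = 0.88338
R(C) = exp(−0.0000190 × 10000) = 0.82696
R(D) = exp(−0.0000277 × 10000) = 0.75805
R(E) = exp(−0.0000218 × 10000) = 0.80413
R(F) = exp(−0.00000274 × 10000) = 0.97297
R(G) = exp(−0.00000640 × 10000) = 0.93800
Parallel (A and B): 1 − (1 − 0.75201)(1 − 0.88338) = 0.97108
Series ([0.97108] and C): 0.97108 × 0.82696 = 0.80304
Parallel ([0.80304] and D): 1 − (1 − 0.80304)(1 − 0.75805) = 0.95235
Parallel (E, F, and G): 1 − (1 − 0.80413)(1 − 0.97297)(1 − 0.93800) = 0.99967
Series ([0.95235] and [0.99967]): 0.95235 × 0.99967 = 0.952

0.952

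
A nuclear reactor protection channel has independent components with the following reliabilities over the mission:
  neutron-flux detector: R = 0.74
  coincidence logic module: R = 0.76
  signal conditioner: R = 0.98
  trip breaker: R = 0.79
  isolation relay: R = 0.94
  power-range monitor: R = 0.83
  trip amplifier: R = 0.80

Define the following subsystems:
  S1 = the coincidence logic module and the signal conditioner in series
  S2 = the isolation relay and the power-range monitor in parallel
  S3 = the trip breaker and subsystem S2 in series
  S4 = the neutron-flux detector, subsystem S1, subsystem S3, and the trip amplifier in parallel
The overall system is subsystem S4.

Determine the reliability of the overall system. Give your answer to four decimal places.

0.9971

Series (coincidence logic module and signal conditioner): 0.760000 × 0.980000 = 0.744800
Parallel (isolation relay and power-range monitor): 1 − (1 − 0.940000)(1 − 0.830000) = 0.989800
Series (trip breaker and [0.989800]): 0.790000 × 0.989800 = 0.781942
Parallel (neutron-flux detector, [0.744800], [0.781942], and trip amplifier): 1 − (1 − 0.740000)(1 − 0.744800)(1 − 0.781942)(1 − 0.800000) = 0.9971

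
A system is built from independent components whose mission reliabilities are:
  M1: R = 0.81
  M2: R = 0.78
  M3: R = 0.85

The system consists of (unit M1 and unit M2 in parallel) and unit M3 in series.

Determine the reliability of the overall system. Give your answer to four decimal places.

0.8145

Parallel (M1 and M2): 1 − (1 − 0.810000)(1 − 0.780000) = 0.958200
Series ([0.958200] and M3): 0.958200 × 0.850000 = 0.8145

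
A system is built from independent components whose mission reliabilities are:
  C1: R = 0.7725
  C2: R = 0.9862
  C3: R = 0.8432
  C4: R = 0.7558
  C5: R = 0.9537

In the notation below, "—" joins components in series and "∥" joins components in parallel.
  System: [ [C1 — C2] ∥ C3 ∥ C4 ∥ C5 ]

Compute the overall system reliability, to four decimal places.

Series (C1 and C2): 0.772500 × 0.986200 = 0.761840
Parallel ([0.761840], C3, C4, and C5): 1 − (1 − 0.761840)(1 − 0.843200)(1 − 0.755800)(1 − 0.953700) = 0.9996

0.9996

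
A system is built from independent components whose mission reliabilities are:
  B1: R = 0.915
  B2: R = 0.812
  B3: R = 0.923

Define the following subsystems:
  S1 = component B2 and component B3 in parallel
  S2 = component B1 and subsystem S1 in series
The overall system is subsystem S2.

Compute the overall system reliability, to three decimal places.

Parallel (B2 and B3): 1 − (1 − 0.81200)(1 − 0.92300) = 0.98552
Series (B1 and [0.98552]): 0.91500 × 0.98552 = 0.902

0.902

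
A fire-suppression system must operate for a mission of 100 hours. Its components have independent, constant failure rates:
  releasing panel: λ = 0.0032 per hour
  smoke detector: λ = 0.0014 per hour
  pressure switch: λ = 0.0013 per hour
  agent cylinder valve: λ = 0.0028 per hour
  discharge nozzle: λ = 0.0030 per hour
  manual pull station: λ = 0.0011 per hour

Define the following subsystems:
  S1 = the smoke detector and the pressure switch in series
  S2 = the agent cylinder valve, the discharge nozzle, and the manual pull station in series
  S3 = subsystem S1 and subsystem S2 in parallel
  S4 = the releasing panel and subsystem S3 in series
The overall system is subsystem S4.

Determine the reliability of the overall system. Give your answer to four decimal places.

R(releasing panel) = exp(−0.0032 × 100) = 0.726149
R(smoke detector) = exp(−0.0014 × 100) = 0.869358
R(pressure switch) = exp(−0.0013 × 100) = 0.878095
R(agent cylinder valve) = exp(−0.0028 × 100) = 0.755784
R(discharge nozzle) = exp(−0.0030 × 100) = 0.740818
R(manual pull station) = exp(−0.0011 × 100) = 0.895834
Series (smoke detector and pressure switch): 0.869358 × 0.878095 = 0.763379
Series (agent cylinder valve, discharge nozzle, and manual pull station): 0.755784 × 0.740818 × 0.895834 = 0.501576
Parallel ([0.763379] and [0.501576]): 1 − (1 − 0.763379)(1 − 0.501576) = 0.882062
Series (releasing panel and [0.882062]): 0.726149 × 0.882062 = 0.6405

0.6405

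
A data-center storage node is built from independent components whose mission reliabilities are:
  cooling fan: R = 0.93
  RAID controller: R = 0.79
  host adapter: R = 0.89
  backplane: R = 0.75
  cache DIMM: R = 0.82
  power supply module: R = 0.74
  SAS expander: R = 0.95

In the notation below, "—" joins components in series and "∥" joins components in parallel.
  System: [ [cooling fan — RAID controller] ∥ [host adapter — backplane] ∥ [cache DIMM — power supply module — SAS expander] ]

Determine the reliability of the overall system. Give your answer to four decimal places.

Series (cooling fan and RAID controller): 0.930000 × 0.790000 = 0.734700
Series (host adapter and backplane): 0.890000 × 0.750000 = 0.667500
Series (cache DIMM, power supply module, and SAS expander): 0.820000 × 0.740000 × 0.950000 = 0.576460
Parallel ([0.734700], [0.667500], and [0.576460]): 1 − (1 − 0.734700)(1 − 0.667500)(1 − 0.576460) = 0.9626

0.9626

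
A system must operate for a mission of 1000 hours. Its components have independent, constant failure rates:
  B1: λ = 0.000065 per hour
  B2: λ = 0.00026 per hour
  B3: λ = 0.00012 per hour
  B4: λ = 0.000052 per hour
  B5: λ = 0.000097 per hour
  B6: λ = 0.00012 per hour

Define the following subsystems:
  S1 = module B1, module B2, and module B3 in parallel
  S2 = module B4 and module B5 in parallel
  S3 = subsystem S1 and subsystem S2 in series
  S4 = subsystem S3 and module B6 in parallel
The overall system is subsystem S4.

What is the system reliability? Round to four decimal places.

R(B1) = exp(−0.000065 × 1000) = 0.937067
R(B2) = exp(−0.00026 × 1000) = 0.771052
R(B3) = exp(−0.00012 × 1000) = 0.886920
R(B4) = exp(−0.000052 × 1000) = 0.949329
R(B5) = exp(−0.000097 × 1000) = 0.907556
R(B6) = exp(−0.00012 × 1000) = 0.886920
Parallel (B1, B2, and B3): 1 − (1 − 0.937067)(1 − 0.771052)(1 − 0.886920) = 0.998371
Parallel (B4 and B5): 1 − (1 − 0.949329)(1 − 0.907556) = 0.995316
Series ([0.998371] and [0.995316]): 0.998371 × 0.995316 = 0.993695
Parallel ([0.993695] and B6): 1 − (1 − 0.993695)(1 − 0.886920) = 0.9993

0.9993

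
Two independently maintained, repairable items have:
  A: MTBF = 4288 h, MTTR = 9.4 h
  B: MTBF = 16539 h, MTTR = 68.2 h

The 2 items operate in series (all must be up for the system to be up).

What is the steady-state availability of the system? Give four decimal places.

A(A) = MTBF/(MTBF+MTTR) = 4288/(4288+9.4) = 0.997813
A(B) = MTBF/(MTBF+MTTR) = 16539/(16539+68.2) = 0.995893
Series availability: 0.997813 × 0.995893 = 0.9937

0.9937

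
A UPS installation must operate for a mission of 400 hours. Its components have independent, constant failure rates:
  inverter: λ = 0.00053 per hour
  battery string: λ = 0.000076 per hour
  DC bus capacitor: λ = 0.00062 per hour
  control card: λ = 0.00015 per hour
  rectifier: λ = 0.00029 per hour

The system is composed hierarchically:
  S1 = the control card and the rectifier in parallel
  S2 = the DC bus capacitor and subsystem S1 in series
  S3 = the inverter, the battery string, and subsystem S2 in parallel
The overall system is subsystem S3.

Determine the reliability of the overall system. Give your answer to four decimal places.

0.9987

R(inverter) = exp(−0.00053 × 400) = 0.808965
R(battery string) = exp(−0.000076 × 400) = 0.970057
R(DC bus capacitor) = exp(−0.00062 × 400) = 0.780360
R(control card) = exp(−0.00015 × 400) = 0.941765
R(rectifier) = exp(−0.00029 × 400) = 0.890475
Parallel (control card and rectifier): 1 − (1 − 0.941765)(1 − 0.890475) = 0.993622
Series (DC bus capacitor and [0.993622]): 0.780360 × 0.993622 = 0.775383
Parallel (inverter, battery string, and [0.775383]): 1 − (1 − 0.808965)(1 − 0.970057)(1 − 0.775383) = 0.9987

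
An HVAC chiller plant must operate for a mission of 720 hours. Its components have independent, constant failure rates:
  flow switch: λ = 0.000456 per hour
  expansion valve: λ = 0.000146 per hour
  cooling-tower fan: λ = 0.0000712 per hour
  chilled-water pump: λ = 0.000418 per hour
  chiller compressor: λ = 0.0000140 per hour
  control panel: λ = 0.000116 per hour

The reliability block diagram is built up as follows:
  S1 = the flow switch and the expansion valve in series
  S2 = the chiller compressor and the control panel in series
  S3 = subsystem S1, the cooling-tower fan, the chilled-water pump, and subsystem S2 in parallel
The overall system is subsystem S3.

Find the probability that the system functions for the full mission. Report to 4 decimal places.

R(flow switch) = exp(−0.000456 × 720) = 0.720133
R(expansion valve) = exp(−0.000146 × 720) = 0.900216
R(cooling-tower fan) = exp(−0.0000712 × 720) = 0.950028
R(chilled-water pump) = exp(−0.000418 × 720) = 0.740107
R(chiller compressor) = exp(−0.0000140 × 720) = 0.989971
R(control panel) = exp(−0.000116 × 720) = 0.919873
Series (flow switch and expansion valve): 0.720133 × 0.900216 = 0.648275
Series (chiller compressor and control panel): 0.989971 × 0.919873 = 0.910648
Parallel ([0.648275], cooling-tower fan, chilled-water pump, and [0.910648]): 1 − (1 − 0.648275)(1 − 0.950028)(1 − 0.740107)(1 − 0.910648) = 0.9996

0.9996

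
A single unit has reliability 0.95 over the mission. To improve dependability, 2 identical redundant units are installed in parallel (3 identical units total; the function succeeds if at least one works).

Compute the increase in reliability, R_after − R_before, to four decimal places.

R_before = 0.95
R_after = 1 − (1 − 0.95)^3 = 0.9999
ΔR = 0.9999 − 0.95 = 0.0499

0.0499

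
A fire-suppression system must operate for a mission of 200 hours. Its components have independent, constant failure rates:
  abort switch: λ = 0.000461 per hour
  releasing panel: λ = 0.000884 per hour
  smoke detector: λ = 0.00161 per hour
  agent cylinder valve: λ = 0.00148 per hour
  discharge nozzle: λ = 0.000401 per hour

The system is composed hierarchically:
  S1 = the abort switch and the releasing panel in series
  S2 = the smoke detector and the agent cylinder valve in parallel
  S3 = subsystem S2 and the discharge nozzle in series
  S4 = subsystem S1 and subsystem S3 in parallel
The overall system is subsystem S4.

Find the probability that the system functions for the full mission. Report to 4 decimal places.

R(abort switch) = exp(−0.000461 × 200) = 0.911923
R(releasing panel) = exp(−0.000884 × 200) = 0.837947
R(smoke detector) = exp(−0.00161 × 200) = 0.724698
R(agent cylinder valve) = exp(−0.00148 × 200) = 0.743787
R(discharge nozzle) = exp(−0.000401 × 200) = 0.922932
Series (abort switch and releasing panel): 0.911923 × 0.837947 = 0.764143
Parallel (smoke detector and agent cylinder valve): 1 − (1 − 0.724698)(1 − 0.743787) = 0.929464
Series ([0.929464] and discharge nozzle): 0.929464 × 0.922932 = 0.857832
Parallel ([0.764143] and [0.857832]): 1 − (1 − 0.764143)(1 − 0.857832) = 0.9665

0.9665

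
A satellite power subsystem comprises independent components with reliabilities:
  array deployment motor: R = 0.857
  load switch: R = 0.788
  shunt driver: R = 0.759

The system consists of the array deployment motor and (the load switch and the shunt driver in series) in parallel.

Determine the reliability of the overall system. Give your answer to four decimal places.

Series (load switch and shunt driver): 0.788000 × 0.759000 = 0.598092
Parallel (array deployment motor and [0.598092]): 1 − (1 − 0.857000)(1 − 0.598092) = 0.9425

0.9425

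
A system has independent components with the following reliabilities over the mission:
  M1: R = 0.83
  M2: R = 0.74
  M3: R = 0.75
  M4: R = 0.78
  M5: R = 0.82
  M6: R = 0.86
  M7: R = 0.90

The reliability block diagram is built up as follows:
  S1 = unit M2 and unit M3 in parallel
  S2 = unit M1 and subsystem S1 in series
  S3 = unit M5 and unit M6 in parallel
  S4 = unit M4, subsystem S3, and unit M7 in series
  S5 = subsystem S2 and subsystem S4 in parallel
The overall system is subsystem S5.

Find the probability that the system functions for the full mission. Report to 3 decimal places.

0.929

Parallel (M2 and M3): 1 − (1 − 0.74000)(1 − 0.75000) = 0.93500
Series (M1 and [0.93500]): 0.83000 × 0.93500 = 0.77605
Parallel (M5 and M6): 1 − (1 − 0.82000)(1 − 0.86000) = 0.97480
Series (M4, [0.97480], and M7): 0.78000 × 0.97480 × 0.90000 = 0.68431
Parallel ([0.77605] and [0.68431]): 1 − (1 − 0.77605)(1 − 0.68431) = 0.929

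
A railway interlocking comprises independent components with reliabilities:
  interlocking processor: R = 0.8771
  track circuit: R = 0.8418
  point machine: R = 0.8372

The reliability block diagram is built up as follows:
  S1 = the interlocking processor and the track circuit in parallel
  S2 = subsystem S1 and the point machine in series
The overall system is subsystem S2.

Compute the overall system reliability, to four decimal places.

0.8209

Parallel (interlocking processor and track circuit): 1 − (1 − 0.877100)(1 − 0.841800) = 0.980557
Series ([0.980557] and point machine): 0.980557 × 0.837200 = 0.8209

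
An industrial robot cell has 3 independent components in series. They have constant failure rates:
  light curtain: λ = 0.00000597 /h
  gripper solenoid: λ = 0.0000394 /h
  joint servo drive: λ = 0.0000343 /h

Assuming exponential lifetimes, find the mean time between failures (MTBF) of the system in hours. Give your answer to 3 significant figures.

12600

Series of exponential components: λ_sys = Σ λ_i
λ_sys = 0.00000597 + 0.0000394 + 0.0000343 = 7.9670e-05 /h
MTBF = 1 / λ_sys = 12600 h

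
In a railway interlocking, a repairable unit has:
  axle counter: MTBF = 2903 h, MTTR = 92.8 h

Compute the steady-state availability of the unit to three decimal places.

0.969

A(axle counter) = MTBF/(MTBF+MTTR) = 2903/(2903+92.8) = 0.969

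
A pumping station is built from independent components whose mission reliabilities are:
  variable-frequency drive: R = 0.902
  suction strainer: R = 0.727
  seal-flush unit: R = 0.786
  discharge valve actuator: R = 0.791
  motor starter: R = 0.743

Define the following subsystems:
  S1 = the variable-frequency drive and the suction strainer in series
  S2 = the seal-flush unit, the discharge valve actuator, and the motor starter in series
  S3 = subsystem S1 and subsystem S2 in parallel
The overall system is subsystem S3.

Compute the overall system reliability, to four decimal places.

Series (variable-frequency drive and suction strainer): 0.902000 × 0.727000 = 0.655754
Series (seal-flush unit, discharge valve actuator, and motor starter): 0.786000 × 0.791000 × 0.743000 = 0.461942
Parallel ([0.655754] and [0.461942]): 1 − (1 − 0.655754)(1 − 0.461942) = 0.8148

0.8148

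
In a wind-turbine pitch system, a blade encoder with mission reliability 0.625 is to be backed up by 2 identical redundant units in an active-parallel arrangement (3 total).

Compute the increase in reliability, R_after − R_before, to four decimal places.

0.3223

R_before = 0.625
R_after = 1 − (1 − 0.625)^3 = 0.9473
ΔR = 0.9473 − 0.625 = 0.3223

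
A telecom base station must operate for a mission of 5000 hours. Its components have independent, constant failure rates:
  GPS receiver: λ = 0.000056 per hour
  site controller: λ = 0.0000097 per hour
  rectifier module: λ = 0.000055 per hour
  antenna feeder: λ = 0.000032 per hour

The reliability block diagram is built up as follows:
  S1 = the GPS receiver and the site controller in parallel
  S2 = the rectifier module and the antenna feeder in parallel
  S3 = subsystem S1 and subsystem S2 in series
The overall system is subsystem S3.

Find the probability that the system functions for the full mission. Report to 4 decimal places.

R(GPS receiver) = exp(−0.000056 × 5000) = 0.755784
R(site controller) = exp(−0.0000097 × 5000) = 0.952657
R(rectifier module) = exp(−0.000055 × 5000) = 0.759572
R(antenna feeder) = exp(−0.000032 × 5000) = 0.852144
Parallel (GPS receiver and site controller): 1 − (1 − 0.755784)(1 − 0.952657) = 0.988438
Parallel (rectifier module and antenna feeder): 1 − (1 − 0.759572)(1 − 0.852144) = 0.964451
Series ([0.988438] and [0.964451]): 0.988438 × 0.964451 = 0.9533

0.9533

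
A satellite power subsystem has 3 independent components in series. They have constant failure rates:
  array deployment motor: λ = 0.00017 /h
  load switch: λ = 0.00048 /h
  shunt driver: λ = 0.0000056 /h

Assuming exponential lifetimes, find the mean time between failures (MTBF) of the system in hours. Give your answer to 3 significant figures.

1530

Series of exponential components: λ_sys = Σ λ_i
λ_sys = 0.00017 + 0.00048 + 0.0000056 = 6.5560e-04 /h
MTBF = 1 / λ_sys = 1530 h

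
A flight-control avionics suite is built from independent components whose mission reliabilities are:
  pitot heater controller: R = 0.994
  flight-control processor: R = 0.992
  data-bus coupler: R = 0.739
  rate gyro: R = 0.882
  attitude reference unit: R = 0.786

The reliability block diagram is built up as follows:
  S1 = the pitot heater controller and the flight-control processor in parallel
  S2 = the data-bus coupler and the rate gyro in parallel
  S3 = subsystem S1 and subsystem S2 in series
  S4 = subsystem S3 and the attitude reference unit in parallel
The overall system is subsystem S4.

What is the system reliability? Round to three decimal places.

Parallel (pitot heater controller and flight-control processor): 1 − (1 − 0.99400)(1 − 0.99200) = 0.99995
Parallel (data-bus coupler and rate gyro): 1 − (1 − 0.73900)(1 − 0.88200) = 0.96920
Series ([0.99995] and [0.96920]): 0.99995 × 0.96920 = 0.96915
Parallel ([0.96915] and attitude reference unit): 1 − (1 − 0.96915)(1 − 0.78600) = 0.993

0.993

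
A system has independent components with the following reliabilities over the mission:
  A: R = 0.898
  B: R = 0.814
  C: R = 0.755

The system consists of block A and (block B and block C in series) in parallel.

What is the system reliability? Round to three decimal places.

0.961

Series (B and C): 0.81400 × 0.75500 = 0.61457
Parallel (A and [0.61457]): 1 − (1 − 0.89800)(1 − 0.61457) = 0.961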